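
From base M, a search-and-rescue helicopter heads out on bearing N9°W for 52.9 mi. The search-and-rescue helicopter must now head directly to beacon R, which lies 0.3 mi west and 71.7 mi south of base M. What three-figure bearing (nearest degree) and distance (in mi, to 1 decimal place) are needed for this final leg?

Leg 1 (N9°W, 52.9 mi): east 52.9 sin 351° = -8.28, north 52.9 cos 351° = 52.25
Current position: (-8.28, 52.25). Target: (-0.3, -71.7). Remaining: Δeast = 7.98, Δnorth = -123.95.
Bearing = atan2(7.98, -123.95) mod 360° = 176.32°; distance = √((7.98)² + (-123.95)²) = 124.205 mi.

176°, 124.2 mi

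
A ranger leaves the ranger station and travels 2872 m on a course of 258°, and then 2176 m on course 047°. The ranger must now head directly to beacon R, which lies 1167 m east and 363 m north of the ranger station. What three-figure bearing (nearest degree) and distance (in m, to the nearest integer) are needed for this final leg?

102°, 2442 m

Leg 1 (258°, 2872 m): east 2872 sin 258° = -2809.24, north 2872 cos 258° = -597.12
Leg 2 (047°, 2176 m): east 2176 sin 47° = 1591.43, north 2176 cos 47° = 1484.03
Current position: (-1217.81, 886.91). Target: (1167, 363). Remaining: Δeast = 2384.81, Δnorth = -523.91.
Bearing = atan2(2384.81, -523.91) mod 360° = 102.39°; distance = √((2384.81)² + (-523.91)²) = 2441.683 m.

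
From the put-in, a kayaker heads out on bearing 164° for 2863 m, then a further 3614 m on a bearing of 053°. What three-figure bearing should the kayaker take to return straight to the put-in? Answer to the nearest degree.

279°

Leg 1 (164°, 2863 m): east 2863 sin 164° = 789.15, north 2863 cos 164° = -2752.09
Leg 2 (053°, 3614 m): east 3614 sin 53° = 2886.27, north 3614 cos 53° = 2174.96
Net displacement: 3675.42 east, -577.13 north. Direction back to start is (-3675.42, 577.13): bearing = atan2(-3675.42, 577.13) mod 360° = 278.92° ≈ 279°.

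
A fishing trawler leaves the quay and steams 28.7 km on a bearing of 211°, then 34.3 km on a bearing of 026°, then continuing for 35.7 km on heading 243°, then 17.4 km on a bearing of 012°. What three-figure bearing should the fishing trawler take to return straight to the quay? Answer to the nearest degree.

104°

Leg 1 (211°, 28.7 km): east 28.7 sin 211° = -14.78, north 28.7 cos 211° = -24.60
Leg 2 (026°, 34.3 km): east 34.3 sin 26° = 15.04, north 34.3 cos 26° = 30.83
Leg 3 (243°, 35.7 km): east 35.7 sin 243° = -31.81, north 35.7 cos 243° = -16.21
Leg 4 (012°, 17.4 km): east 17.4 sin 12° = 3.62, north 17.4 cos 12° = 17.02
Net displacement: -27.94 east, 7.04 north. Direction back to start is (27.94, -7.04): bearing = atan2(27.94, -7.04) mod 360° = 104.14° ≈ 104°.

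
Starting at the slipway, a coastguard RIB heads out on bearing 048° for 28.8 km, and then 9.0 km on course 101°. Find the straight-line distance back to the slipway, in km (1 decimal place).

35.0 km

Leg 1 (048°, 28.8 km): east 28.8 sin 48° = 21.40, north 28.8 cos 48° = 19.27
Leg 2 (101°, 9.0 km): east 9.0 sin 101° = 8.83, north 9.0 cos 101° = -1.72
Net: 30.24 east, 17.55 north. Distance = √((30.24)² + (17.55)²) = 34.963 km.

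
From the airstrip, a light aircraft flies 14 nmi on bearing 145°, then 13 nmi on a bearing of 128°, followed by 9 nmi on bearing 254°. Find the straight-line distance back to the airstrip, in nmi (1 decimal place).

24.0 nmi

Leg 1 (145°, 14 nmi): east 14 sin 145° = 8.03, north 14 cos 145° = -11.47
Leg 2 (128°, 13 nmi): east 13 sin 128° = 10.24, north 13 cos 128° = -8.00
Leg 3 (254°, 9 nmi): east 9 sin 254° = -8.65, north 9 cos 254° = -2.48
Net: 9.62 east, -21.95 north. Distance = √((9.62)² + (-21.95)²) = 23.969 nmi.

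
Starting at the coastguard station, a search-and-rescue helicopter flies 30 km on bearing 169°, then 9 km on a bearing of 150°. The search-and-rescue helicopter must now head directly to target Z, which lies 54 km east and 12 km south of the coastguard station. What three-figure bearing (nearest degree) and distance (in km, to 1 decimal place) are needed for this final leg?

060°, 50.5 km

Leg 1 (169°, 30 km): east 30 sin 169° = 5.72, north 30 cos 169° = -29.45
Leg 2 (150°, 9 km): east 9 sin 150° = 4.50, north 9 cos 150° = -7.79
Current position: (10.22, -37.24). Target: (54, -12). Remaining: Δeast = 43.78, Δnorth = 25.24.
Bearing = atan2(43.78, 25.24) mod 360° = 60.03°; distance = √((43.78)² + (25.24)²) = 50.532 km.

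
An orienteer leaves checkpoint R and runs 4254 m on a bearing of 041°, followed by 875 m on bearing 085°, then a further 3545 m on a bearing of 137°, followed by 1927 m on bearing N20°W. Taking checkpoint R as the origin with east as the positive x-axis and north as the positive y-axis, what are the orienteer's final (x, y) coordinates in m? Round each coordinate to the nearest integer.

Leg 1 (041°, 4254 m): east 4254 sin 41° = 2790.88, north 4254 cos 41° = 3210.53
Leg 2 (085°, 875 m): east 875 sin 85° = 871.67, north 875 cos 85° = 76.26
Leg 3 (137°, 3545 m): east 3545 sin 137° = 2417.68, north 3545 cos 137° = -2592.65
Leg 4 (N20°W, 1927 m): east 1927 sin 340° = -659.07, north 1927 cos 340° = 1810.79
Summing: 5421.16 m east, 2504.93 m north → (5421, 2505).

(5421, 2505)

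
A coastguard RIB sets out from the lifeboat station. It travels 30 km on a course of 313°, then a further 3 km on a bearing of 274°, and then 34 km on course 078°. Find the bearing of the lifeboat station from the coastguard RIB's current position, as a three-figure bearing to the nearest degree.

Leg 1 (313°, 30 km): east 30 sin 313° = -21.94, north 30 cos 313° = 20.46
Leg 2 (274°, 3 km): east 3 sin 274° = -2.99, north 3 cos 274° = 0.21
Leg 3 (078°, 34 km): east 34 sin 78° = 33.26, north 34 cos 78° = 7.07
Net displacement: 8.32 east, 27.74 north. Direction back to start is (-8.32, -27.74): bearing = atan2(-8.32, -27.74) mod 360° = 196.70° ≈ 197°.

197°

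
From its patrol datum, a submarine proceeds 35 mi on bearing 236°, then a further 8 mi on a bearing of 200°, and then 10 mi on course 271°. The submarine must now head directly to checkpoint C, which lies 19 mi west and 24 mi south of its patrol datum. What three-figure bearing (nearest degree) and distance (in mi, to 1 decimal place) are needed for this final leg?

Leg 1 (236°, 35 mi): east 35 sin 236° = -29.02, north 35 cos 236° = -19.57
Leg 2 (200°, 8 mi): east 8 sin 200° = -2.74, north 8 cos 200° = -7.52
Leg 3 (271°, 10 mi): east 10 sin 271° = -10.00, north 10 cos 271° = 0.17
Current position: (-41.75, -26.91). Target: (-19, -24). Remaining: Δeast = 22.75, Δnorth = 2.91.
Bearing = atan2(22.75, 2.91) mod 360° = 82.70°; distance = √((22.75)² + (2.91)²) = 22.937 mi.

083°, 22.9 mi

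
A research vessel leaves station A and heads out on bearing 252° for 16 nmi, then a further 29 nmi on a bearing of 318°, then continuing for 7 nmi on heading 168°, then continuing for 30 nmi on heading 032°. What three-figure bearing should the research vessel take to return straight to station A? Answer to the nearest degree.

154°

Leg 1 (252°, 16 nmi): east 16 sin 252° = -15.22, north 16 cos 252° = -4.94
Leg 2 (318°, 29 nmi): east 29 sin 318° = -19.40, north 29 cos 318° = 21.55
Leg 3 (168°, 7 nmi): east 7 sin 168° = 1.46, north 7 cos 168° = -6.85
Leg 4 (032°, 30 nmi): east 30 sin 32° = 15.90, north 30 cos 32° = 25.44
Net displacement: -17.27 east, 35.20 north. Direction back to start is (17.27, -35.20): bearing = atan2(17.27, -35.20) mod 360° = 153.87° ≈ 154°.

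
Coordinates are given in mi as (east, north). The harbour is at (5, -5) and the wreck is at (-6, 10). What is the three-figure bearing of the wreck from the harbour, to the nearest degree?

Δeast = -6 − 5 = -11.00; Δnorth = 10 − -5 = 15.00.
Bearing = atan2(Δeast, Δnorth) mod 360° = 323.75° ≈ 324°.

324°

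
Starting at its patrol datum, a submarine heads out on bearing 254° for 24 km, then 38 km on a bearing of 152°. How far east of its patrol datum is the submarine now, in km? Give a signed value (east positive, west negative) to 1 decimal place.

-5.2 km

Leg 1 (254°, 24 km): east 24 sin 254° = -23.07, north 24 cos 254° = -6.62
Leg 2 (152°, 38 km): east 38 sin 152° = 17.84, north 38 cos 152° = -33.55
Net east component: -5.23 km.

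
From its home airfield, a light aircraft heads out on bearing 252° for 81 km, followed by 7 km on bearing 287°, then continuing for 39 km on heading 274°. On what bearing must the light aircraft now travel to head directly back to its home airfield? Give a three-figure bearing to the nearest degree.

Leg 1 (252°, 81 km): east 81 sin 252° = -77.04, north 81 cos 252° = -25.03
Leg 2 (287°, 7 km): east 7 sin 287° = -6.69, north 7 cos 287° = 2.05
Leg 3 (274°, 39 km): east 39 sin 274° = -38.90, north 39 cos 274° = 2.72
Net displacement: -122.63 east, -20.26 north. Direction back to start is (122.63, 20.26): bearing = atan2(122.63, 20.26) mod 360° = 80.62° ≈ 081°.

081°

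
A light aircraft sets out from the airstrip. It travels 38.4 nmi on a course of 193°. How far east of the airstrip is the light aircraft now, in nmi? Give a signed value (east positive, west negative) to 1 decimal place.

-8.6 nmi

Leg 1 (193°, 38.4 nmi): east 38.4 sin 193° = -8.64, north 38.4 cos 193° = -37.42
Net east component: -8.64 nmi.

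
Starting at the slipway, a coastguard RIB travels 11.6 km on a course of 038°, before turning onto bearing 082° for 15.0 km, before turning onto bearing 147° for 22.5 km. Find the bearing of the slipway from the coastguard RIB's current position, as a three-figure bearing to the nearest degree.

283°

Leg 1 (038°, 11.6 km): east 11.6 sin 38° = 7.14, north 11.6 cos 38° = 9.14
Leg 2 (082°, 15.0 km): east 15.0 sin 82° = 14.85, north 15.0 cos 82° = 2.09
Leg 3 (147°, 22.5 km): east 22.5 sin 147° = 12.25, north 22.5 cos 147° = -18.87
Net displacement: 34.25 east, -7.64 north. Direction back to start is (-34.25, 7.64): bearing = atan2(-34.25, 7.64) mod 360° = 282.58° ≈ 283°.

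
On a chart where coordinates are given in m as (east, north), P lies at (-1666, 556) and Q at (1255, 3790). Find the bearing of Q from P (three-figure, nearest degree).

042°

Δeast = 1255 − -1666 = 2921.00; Δnorth = 3790 − 556 = 3234.00.
Bearing = atan2(Δeast, Δnorth) mod 360° = 42.09° ≈ 042°.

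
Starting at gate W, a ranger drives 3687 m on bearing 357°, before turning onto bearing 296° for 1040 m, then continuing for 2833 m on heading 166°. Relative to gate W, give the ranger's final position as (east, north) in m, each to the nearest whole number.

(-442, 1389)

Leg 1 (357°, 3687 m): east 3687 sin 357° = -192.96, north 3687 cos 357° = 3681.95
Leg 2 (296°, 1040 m): east 1040 sin 296° = -934.75, north 1040 cos 296° = 455.91
Leg 3 (166°, 2833 m): east 2833 sin 166° = 685.36, north 2833 cos 166° = -2748.85
Summing: -442.34 m east, 1389.01 m north → (-442, 1389).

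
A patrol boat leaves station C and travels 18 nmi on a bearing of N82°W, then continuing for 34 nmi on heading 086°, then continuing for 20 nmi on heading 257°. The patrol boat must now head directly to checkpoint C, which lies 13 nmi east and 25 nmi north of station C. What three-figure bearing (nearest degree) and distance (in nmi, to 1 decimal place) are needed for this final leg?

034°, 29.6 nmi

Leg 1 (N82°W, 18 nmi): east 18 sin 278° = -17.82, north 18 cos 278° = 2.51
Leg 2 (086°, 34 nmi): east 34 sin 86° = 33.92, north 34 cos 86° = 2.37
Leg 3 (257°, 20 nmi): east 20 sin 257° = -19.49, north 20 cos 257° = -4.50
Current position: (-3.40, 0.38). Target: (13, 25). Remaining: Δeast = 16.40, Δnorth = 24.62.
Bearing = atan2(16.40, 24.62) mod 360° = 33.66°; distance = √((16.40)² + (24.62)²) = 29.581 nmi.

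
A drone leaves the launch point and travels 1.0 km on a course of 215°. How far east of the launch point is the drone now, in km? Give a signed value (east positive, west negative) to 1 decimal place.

-0.6 km

Leg 1 (215°, 1.0 km): east 1.0 sin 215° = -0.57, north 1.0 cos 215° = -0.82
Net east component: -0.57 km.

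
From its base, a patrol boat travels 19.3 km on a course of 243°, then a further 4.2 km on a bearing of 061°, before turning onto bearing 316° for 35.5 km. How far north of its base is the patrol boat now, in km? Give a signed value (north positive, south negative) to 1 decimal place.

18.8 km

Leg 1 (243°, 19.3 km): east 19.3 sin 243° = -17.20, north 19.3 cos 243° = -8.76
Leg 2 (061°, 4.2 km): east 4.2 sin 61° = 3.67, north 4.2 cos 61° = 2.04
Leg 3 (316°, 35.5 km): east 35.5 sin 316° = -24.66, north 35.5 cos 316° = 25.54
Net north component: 18.81 km.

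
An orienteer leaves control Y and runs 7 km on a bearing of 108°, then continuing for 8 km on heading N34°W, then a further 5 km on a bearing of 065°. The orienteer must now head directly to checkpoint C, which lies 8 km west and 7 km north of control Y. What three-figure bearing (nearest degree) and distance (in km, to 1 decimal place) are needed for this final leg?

Leg 1 (108°, 7 km): east 7 sin 108° = 6.66, north 7 cos 108° = -2.16
Leg 2 (N34°W, 8 km): east 8 sin 326° = -4.47, north 8 cos 326° = 6.63
Leg 3 (065°, 5 km): east 5 sin 65° = 4.53, north 5 cos 65° = 2.11
Current position: (6.72, 6.58). Target: (-8, 7). Remaining: Δeast = -14.72, Δnorth = 0.42.
Bearing = atan2(-14.72, 0.42) mod 360° = 271.63°; distance = √((-14.72)² + (0.42)²) = 14.721 km.

272°, 14.7 km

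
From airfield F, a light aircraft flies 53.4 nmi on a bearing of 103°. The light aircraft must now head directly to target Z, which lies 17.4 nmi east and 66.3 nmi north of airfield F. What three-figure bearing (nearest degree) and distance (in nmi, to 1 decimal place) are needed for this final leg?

Leg 1 (103°, 53.4 nmi): east 53.4 sin 103° = 52.03, north 53.4 cos 103° = -12.01
Current position: (52.03, -12.01). Target: (17.4, 66.3). Remaining: Δeast = -34.63, Δnorth = 78.31.
Bearing = atan2(-34.63, 78.31) mod 360° = 336.14°; distance = √((-34.63)² + (78.31)²) = 85.628 nmi.

336°, 85.6 nmi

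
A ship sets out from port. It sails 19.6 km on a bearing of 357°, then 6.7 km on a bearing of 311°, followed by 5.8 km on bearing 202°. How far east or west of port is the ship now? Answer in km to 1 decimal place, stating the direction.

Leg 1 (357°, 19.6 km): east 19.6 sin 357° = -1.03, north 19.6 cos 357° = 19.57
Leg 2 (311°, 6.7 km): east 6.7 sin 311° = -5.06, north 6.7 cos 311° = 4.40
Leg 3 (202°, 5.8 km): east 5.8 sin 202° = -2.17, north 5.8 cos 202° = -5.38
Net east component: -8.26 km.

8.3 km west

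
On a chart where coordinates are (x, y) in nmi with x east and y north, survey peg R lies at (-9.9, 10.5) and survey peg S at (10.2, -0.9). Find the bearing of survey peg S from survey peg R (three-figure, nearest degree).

Δeast = 10.2 − -9.9 = 20.10; Δnorth = -0.9 − 10.5 = -11.40.
Bearing = atan2(Δeast, Δnorth) mod 360° = 119.56° ≈ 120°.

120°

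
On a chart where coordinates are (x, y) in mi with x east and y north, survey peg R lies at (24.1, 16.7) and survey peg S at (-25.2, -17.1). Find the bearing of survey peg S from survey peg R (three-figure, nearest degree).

Δeast = -25.2 − 24.1 = -49.30; Δnorth = -17.1 − 16.7 = -33.80.
Bearing = atan2(Δeast, Δnorth) mod 360° = 235.57° ≈ 236°.

236°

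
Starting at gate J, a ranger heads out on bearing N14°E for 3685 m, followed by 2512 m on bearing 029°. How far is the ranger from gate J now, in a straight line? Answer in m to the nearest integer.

Leg 1 (N14°E, 3685 m): east 3685 sin 14° = 891.48, north 3685 cos 14° = 3575.54
Leg 2 (029°, 2512 m): east 2512 sin 29° = 1217.84, north 2512 cos 29° = 2197.04
Net: 2109.32 east, 5772.58 north. Distance = √((2109.32)² + (5772.58)²) = 6145.891 m.

6146 m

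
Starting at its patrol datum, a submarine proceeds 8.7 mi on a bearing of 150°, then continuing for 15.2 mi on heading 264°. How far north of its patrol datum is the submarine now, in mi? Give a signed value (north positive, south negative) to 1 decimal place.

-9.1 mi

Leg 1 (150°, 8.7 mi): east 8.7 sin 150° = 4.35, north 8.7 cos 150° = -7.53
Leg 2 (264°, 15.2 mi): east 15.2 sin 264° = -15.12, north 15.2 cos 264° = -1.59
Net north component: -9.12 mi.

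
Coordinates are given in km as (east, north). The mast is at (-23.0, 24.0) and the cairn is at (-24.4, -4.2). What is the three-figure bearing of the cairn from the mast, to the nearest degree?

183°

Δeast = -24.4 − -23.0 = -1.40; Δnorth = -4.2 − 24.0 = -28.20.
Bearing = atan2(Δeast, Δnorth) mod 360° = 182.84° ≈ 183°.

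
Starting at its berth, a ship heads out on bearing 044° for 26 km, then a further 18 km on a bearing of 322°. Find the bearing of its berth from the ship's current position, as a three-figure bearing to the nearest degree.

Leg 1 (044°, 26 km): east 26 sin 44° = 18.06, north 26 cos 44° = 18.70
Leg 2 (322°, 18 km): east 18 sin 322° = -11.08, north 18 cos 322° = 14.18
Net displacement: 6.98 east, 32.89 north. Direction back to start is (-6.98, -32.89): bearing = atan2(-6.98, -32.89) mod 360° = 191.98° ≈ 192°.

192°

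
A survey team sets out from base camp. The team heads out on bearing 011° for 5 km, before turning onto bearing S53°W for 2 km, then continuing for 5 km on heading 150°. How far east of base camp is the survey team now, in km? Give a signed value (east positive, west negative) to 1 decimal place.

1.9 km

Leg 1 (011°, 5 km): east 5 sin 11° = 0.95, north 5 cos 11° = 4.91
Leg 2 (S53°W, 2 km): east 2 sin 233° = -1.60, north 2 cos 233° = -1.20
Leg 3 (150°, 5 km): east 5 sin 150° = 2.50, north 5 cos 150° = -4.33
Net east component: 1.86 km.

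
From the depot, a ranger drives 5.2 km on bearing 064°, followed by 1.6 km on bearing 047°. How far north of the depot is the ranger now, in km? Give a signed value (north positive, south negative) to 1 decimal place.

Leg 1 (064°, 5.2 km): east 5.2 sin 64° = 4.67, north 5.2 cos 64° = 2.28
Leg 2 (047°, 1.6 km): east 1.6 sin 47° = 1.17, north 1.6 cos 47° = 1.09
Net north component: 3.37 km.

3.4 km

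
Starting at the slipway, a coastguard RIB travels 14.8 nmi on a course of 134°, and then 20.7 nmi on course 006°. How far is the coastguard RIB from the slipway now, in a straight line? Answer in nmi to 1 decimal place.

16.4 nmi

Leg 1 (134°, 14.8 nmi): east 14.8 sin 134° = 10.65, north 14.8 cos 134° = -10.28
Leg 2 (006°, 20.7 nmi): east 20.7 sin 6° = 2.16, north 20.7 cos 6° = 20.59
Net: 12.81 east, 10.31 north. Distance = √((12.81)² + (10.31)²) = 16.441 nmi.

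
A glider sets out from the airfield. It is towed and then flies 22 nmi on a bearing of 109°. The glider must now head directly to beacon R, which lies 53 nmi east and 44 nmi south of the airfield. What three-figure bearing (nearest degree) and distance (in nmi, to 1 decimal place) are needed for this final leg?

139°, 48.9 nmi

Leg 1 (109°, 22 nmi): east 22 sin 109° = 20.80, north 22 cos 109° = -7.16
Current position: (20.80, -7.16). Target: (53, -44). Remaining: Δeast = 32.20, Δnorth = -36.84.
Bearing = atan2(32.20, -36.84) mod 360° = 138.84°; distance = √((32.20)² + (-36.84)²) = 48.926 nmi.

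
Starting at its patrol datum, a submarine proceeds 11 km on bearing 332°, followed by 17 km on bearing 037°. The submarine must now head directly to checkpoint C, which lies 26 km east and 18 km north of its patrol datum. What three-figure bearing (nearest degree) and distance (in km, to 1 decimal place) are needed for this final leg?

104°, 21.6 km

Leg 1 (332°, 11 km): east 11 sin 332° = -5.16, north 11 cos 332° = 9.71
Leg 2 (037°, 17 km): east 17 sin 37° = 10.23, north 17 cos 37° = 13.58
Current position: (5.07, 23.29). Target: (26, 18). Remaining: Δeast = 20.93, Δnorth = -5.29.
Bearing = atan2(20.93, -5.29) mod 360° = 104.18°; distance = √((20.93)² + (-5.29)²) = 21.591 km.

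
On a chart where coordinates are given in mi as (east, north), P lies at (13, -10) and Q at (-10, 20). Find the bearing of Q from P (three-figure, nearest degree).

323°

Δeast = -10 − 13 = -23.00; Δnorth = 20 − -10 = 30.00.
Bearing = atan2(Δeast, Δnorth) mod 360° = 322.52° ≈ 323°.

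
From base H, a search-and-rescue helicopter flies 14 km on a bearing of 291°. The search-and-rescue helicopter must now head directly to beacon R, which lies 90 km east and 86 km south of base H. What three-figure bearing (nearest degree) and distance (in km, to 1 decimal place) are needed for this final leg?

131°, 137.5 km

Leg 1 (291°, 14 km): east 14 sin 291° = -13.07, north 14 cos 291° = 5.02
Current position: (-13.07, 5.02). Target: (90, -86). Remaining: Δeast = 103.07, Δnorth = -91.02.
Bearing = atan2(103.07, -91.02) mod 360° = 131.45°; distance = √((103.07)² + (-91.02)²) = 137.505 km.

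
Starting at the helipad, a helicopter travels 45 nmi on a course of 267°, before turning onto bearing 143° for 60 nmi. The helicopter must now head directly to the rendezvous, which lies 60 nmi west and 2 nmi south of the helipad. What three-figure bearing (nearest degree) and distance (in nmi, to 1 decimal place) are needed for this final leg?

313°, 70.3 nmi

Leg 1 (267°, 45 nmi): east 45 sin 267° = -44.94, north 45 cos 267° = -2.36
Leg 2 (143°, 60 nmi): east 60 sin 143° = 36.11, north 60 cos 143° = -47.92
Current position: (-8.83, -50.27). Target: (-60, -2). Remaining: Δeast = -51.17, Δnorth = 48.27.
Bearing = atan2(-51.17, 48.27) mod 360° = 313.33°; distance = √((-51.17)² + (48.27)²) = 70.347 nmi.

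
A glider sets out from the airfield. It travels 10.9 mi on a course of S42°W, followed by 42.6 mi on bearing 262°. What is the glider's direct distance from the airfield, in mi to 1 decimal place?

51.4 mi

Leg 1 (S42°W, 10.9 mi): east 10.9 sin 222° = -7.29, north 10.9 cos 222° = -8.10
Leg 2 (262°, 42.6 mi): east 42.6 sin 262° = -42.19, north 42.6 cos 262° = -5.93
Net: -49.48 east, -14.03 north. Distance = √((-49.48)² + (-14.03)²) = 51.429 mi.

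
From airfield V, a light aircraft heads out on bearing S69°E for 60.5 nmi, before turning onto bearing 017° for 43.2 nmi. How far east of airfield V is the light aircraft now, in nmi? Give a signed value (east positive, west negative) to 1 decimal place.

69.1 nmi

Leg 1 (S69°E, 60.5 nmi): east 60.5 sin 111° = 56.48, north 60.5 cos 111° = -21.68
Leg 2 (017°, 43.2 nmi): east 43.2 sin 17° = 12.63, north 43.2 cos 17° = 41.31
Net east component: 69.11 nmi.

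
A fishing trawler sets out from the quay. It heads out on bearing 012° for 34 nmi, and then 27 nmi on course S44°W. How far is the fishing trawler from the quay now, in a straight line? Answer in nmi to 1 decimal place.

18.1 nmi

Leg 1 (012°, 34 nmi): east 34 sin 12° = 7.07, north 34 cos 12° = 33.26
Leg 2 (S44°W, 27 nmi): east 27 sin 224° = -18.76, north 27 cos 224° = -19.42
Net: -11.69 east, 13.83 north. Distance = √((-11.69)² + (13.83)²) = 18.110 nmi.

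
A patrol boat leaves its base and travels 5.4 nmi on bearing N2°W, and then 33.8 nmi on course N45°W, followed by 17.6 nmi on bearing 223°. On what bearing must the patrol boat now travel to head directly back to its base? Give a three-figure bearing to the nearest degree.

114°

Leg 1 (N2°W, 5.4 nmi): east 5.4 sin 358° = -0.19, north 5.4 cos 358° = 5.40
Leg 2 (N45°W, 33.8 nmi): east 33.8 sin 315° = -23.90, north 33.8 cos 315° = 23.90
Leg 3 (223°, 17.6 nmi): east 17.6 sin 223° = -12.00, north 17.6 cos 223° = -12.87
Net displacement: -36.09 east, 16.43 north. Direction back to start is (36.09, -16.43): bearing = atan2(36.09, -16.43) mod 360° = 114.47° ≈ 114°.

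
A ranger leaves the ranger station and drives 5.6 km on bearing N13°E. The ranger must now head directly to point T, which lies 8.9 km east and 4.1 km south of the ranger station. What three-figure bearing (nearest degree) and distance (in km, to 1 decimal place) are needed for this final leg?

Leg 1 (N13°E, 5.6 km): east 5.6 sin 13° = 1.26, north 5.6 cos 13° = 5.46
Current position: (1.26, 5.46). Target: (8.9, -4.1). Remaining: Δeast = 7.64, Δnorth = -9.56.
Bearing = atan2(7.64, -9.56) mod 360° = 141.36°; distance = √((7.64)² + (-9.56)²) = 12.235 km.

141°, 12.2 km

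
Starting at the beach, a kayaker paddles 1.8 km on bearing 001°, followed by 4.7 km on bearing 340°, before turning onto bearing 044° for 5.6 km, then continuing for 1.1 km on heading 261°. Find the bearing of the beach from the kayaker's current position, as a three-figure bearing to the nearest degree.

187°

Leg 1 (001°, 1.8 km): east 1.8 sin 1° = 0.03, north 1.8 cos 1° = 1.80
Leg 2 (340°, 4.7 km): east 4.7 sin 340° = -1.61, north 4.7 cos 340° = 4.42
Leg 3 (044°, 5.6 km): east 5.6 sin 44° = 3.89, north 5.6 cos 44° = 4.03
Leg 4 (261°, 1.1 km): east 1.1 sin 261° = -1.09, north 1.1 cos 261° = -0.17
Net displacement: 1.23 east, 10.07 north. Direction back to start is (-1.23, -10.07): bearing = atan2(-1.23, -10.07) mod 360° = 186.95° ≈ 187°.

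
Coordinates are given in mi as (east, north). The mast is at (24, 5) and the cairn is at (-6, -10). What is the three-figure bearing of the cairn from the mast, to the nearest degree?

Δeast = -6 − 24 = -30.00; Δnorth = -10 − 5 = -15.00.
Bearing = atan2(Δeast, Δnorth) mod 360° = 243.43° ≈ 243°.

243°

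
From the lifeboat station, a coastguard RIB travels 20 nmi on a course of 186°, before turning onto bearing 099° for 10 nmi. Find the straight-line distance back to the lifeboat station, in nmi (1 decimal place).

Leg 1 (186°, 20 nmi): east 20 sin 186° = -2.09, north 20 cos 186° = -19.89
Leg 2 (099°, 10 nmi): east 10 sin 99° = 9.88, north 10 cos 99° = -1.56
Net: 7.79 east, -21.45 north. Distance = √((7.79)² + (-21.45)²) = 22.824 nmi.

22.8 nmi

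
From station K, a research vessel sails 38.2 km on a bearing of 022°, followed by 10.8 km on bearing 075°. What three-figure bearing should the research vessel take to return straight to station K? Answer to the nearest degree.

213°

Leg 1 (022°, 38.2 km): east 38.2 sin 22° = 14.31, north 38.2 cos 22° = 35.42
Leg 2 (075°, 10.8 km): east 10.8 sin 75° = 10.43, north 10.8 cos 75° = 2.80
Net displacement: 24.74 east, 38.21 north. Direction back to start is (-24.74, -38.21): bearing = atan2(-24.74, -38.21) mod 360° = 212.92° ≈ 213°.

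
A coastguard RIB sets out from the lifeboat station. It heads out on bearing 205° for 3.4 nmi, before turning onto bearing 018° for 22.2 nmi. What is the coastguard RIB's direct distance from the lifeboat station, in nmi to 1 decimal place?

18.8 nmi

Leg 1 (205°, 3.4 nmi): east 3.4 sin 205° = -1.44, north 3.4 cos 205° = -3.08
Leg 2 (018°, 22.2 nmi): east 22.2 sin 18° = 6.86, north 22.2 cos 18° = 21.11
Net: 5.42 east, 18.03 north. Distance = √((5.42)² + (18.03)²) = 18.830 nmi.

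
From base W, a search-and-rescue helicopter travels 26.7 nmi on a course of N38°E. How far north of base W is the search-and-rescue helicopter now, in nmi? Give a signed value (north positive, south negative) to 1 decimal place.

21.0 nmi

Leg 1 (N38°E, 26.7 nmi): east 26.7 sin 38° = 16.44, north 26.7 cos 38° = 21.04
Net north component: 21.04 nmi.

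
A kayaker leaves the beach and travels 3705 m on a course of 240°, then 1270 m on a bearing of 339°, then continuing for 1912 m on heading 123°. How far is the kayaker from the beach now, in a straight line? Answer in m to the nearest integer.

2676 m

Leg 1 (240°, 3705 m): east 3705 sin 240° = -3208.62, north 3705 cos 240° = -1852.50
Leg 2 (339°, 1270 m): east 1270 sin 339° = -455.13, north 1270 cos 339° = 1185.65
Leg 3 (123°, 1912 m): east 1912 sin 123° = 1603.54, north 1912 cos 123° = -1041.35
Net: -2060.21 east, -1708.20 north. Distance = √((-2060.21)² + (-1708.20)²) = 2676.273 m.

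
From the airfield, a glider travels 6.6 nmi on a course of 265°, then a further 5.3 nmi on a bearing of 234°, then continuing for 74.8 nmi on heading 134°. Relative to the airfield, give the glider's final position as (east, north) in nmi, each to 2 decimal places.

Leg 1 (265°, 6.6 nmi): east 6.6 sin 265° = -6.57, north 6.6 cos 265° = -0.58
Leg 2 (234°, 5.3 nmi): east 5.3 sin 234° = -4.29, north 5.3 cos 234° = -3.12
Leg 3 (134°, 74.8 nmi): east 74.8 sin 134° = 53.81, north 74.8 cos 134° = -51.96
Summing: 42.94 nmi east, -55.65 nmi north → (42.94, -55.65).

(42.94, -55.65)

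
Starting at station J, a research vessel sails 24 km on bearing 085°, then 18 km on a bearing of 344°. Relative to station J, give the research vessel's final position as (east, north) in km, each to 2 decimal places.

Leg 1 (085°, 24 km): east 24 sin 85° = 23.91, north 24 cos 85° = 2.09
Leg 2 (344°, 18 km): east 18 sin 344° = -4.96, north 18 cos 344° = 17.30
Summing: 18.95 km east, 19.39 km north → (18.95, 19.39).

(18.95, 19.39)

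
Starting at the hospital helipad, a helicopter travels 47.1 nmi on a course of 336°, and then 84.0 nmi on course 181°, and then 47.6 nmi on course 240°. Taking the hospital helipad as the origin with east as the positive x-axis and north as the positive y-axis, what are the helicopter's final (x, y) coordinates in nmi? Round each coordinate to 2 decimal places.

Leg 1 (336°, 47.1 nmi): east 47.1 sin 336° = -19.16, north 47.1 cos 336° = 43.03
Leg 2 (181°, 84.0 nmi): east 84.0 sin 181° = -1.47, north 84.0 cos 181° = -83.99
Leg 3 (240°, 47.6 nmi): east 47.6 sin 240° = -41.22, north 47.6 cos 240° = -23.80
Summing: -61.85 nmi east, -64.76 nmi north → (-61.85, -64.76).

(-61.85, -64.76)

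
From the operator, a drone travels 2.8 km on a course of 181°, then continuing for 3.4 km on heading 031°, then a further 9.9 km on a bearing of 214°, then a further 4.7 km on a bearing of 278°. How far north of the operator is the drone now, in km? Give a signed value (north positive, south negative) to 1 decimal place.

-7.4 km

Leg 1 (181°, 2.8 km): east 2.8 sin 181° = -0.05, north 2.8 cos 181° = -2.80
Leg 2 (031°, 3.4 km): east 3.4 sin 31° = 1.75, north 3.4 cos 31° = 2.91
Leg 3 (214°, 9.9 km): east 9.9 sin 214° = -5.54, north 9.9 cos 214° = -8.21
Leg 4 (278°, 4.7 km): east 4.7 sin 278° = -4.65, north 4.7 cos 278° = 0.65
Net north component: -7.44 km.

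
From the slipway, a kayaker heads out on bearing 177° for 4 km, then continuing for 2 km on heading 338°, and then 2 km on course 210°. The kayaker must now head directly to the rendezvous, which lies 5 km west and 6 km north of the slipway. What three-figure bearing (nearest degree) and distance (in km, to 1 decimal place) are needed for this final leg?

Leg 1 (177°, 4 km): east 4 sin 177° = 0.21, north 4 cos 177° = -3.99
Leg 2 (338°, 2 km): east 2 sin 338° = -0.75, north 2 cos 338° = 1.85
Leg 3 (210°, 2 km): east 2 sin 210° = -1.00, north 2 cos 210° = -1.73
Current position: (-1.54, -3.87). Target: (-5, 6). Remaining: Δeast = -3.46, Δnorth = 9.87.
Bearing = atan2(-3.46, 9.87) mod 360° = 340.68°; distance = √((-3.46)² + (9.87)²) = 10.461 km.

341°, 10.5 km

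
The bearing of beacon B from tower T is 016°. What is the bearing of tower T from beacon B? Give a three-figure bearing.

196°

Back-bearing = 016° + 180° = 196°.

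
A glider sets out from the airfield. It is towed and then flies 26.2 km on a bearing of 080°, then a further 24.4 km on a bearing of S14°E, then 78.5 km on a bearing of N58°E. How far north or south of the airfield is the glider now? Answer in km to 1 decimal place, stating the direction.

Leg 1 (080°, 26.2 km): east 26.2 sin 80° = 25.80, north 26.2 cos 80° = 4.55
Leg 2 (S14°E, 24.4 km): east 24.4 sin 166° = 5.90, north 24.4 cos 166° = -23.68
Leg 3 (N58°E, 78.5 km): east 78.5 sin 58° = 66.57, north 78.5 cos 58° = 41.60
Net north component: 22.47 km.

22.5 km north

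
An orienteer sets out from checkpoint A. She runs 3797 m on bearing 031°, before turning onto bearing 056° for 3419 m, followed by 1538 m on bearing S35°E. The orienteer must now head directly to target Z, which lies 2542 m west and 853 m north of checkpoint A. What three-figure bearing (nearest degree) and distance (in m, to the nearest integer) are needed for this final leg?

250°, 8763 m

Leg 1 (031°, 3797 m): east 3797 sin 31° = 1955.60, north 3797 cos 31° = 3254.66
Leg 2 (056°, 3419 m): east 3419 sin 56° = 2834.48, north 3419 cos 56° = 1911.88
Leg 3 (S35°E, 1538 m): east 1538 sin 145° = 882.16, north 1538 cos 145° = -1259.86
Current position: (5672.24, 3906.69). Target: (-2542, 853). Remaining: Δeast = -8214.24, Δnorth = -3053.69.
Bearing = atan2(-8214.24, -3053.69) mod 360° = 249.61°; distance = √((-8214.24)² + (-3053.69)²) = 8763.489 m.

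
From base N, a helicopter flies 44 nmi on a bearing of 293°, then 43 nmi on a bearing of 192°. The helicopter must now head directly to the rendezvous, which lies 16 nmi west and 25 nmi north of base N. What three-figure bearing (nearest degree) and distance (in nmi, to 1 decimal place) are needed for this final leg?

Leg 1 (293°, 44 nmi): east 44 sin 293° = -40.50, north 44 cos 293° = 17.19
Leg 2 (192°, 43 nmi): east 43 sin 192° = -8.94, north 43 cos 192° = -42.06
Current position: (-49.44, -24.87). Target: (-16, 25). Remaining: Δeast = 33.44, Δnorth = 49.87.
Bearing = atan2(33.44, 49.87) mod 360° = 33.85°; distance = √((33.44)² + (49.87)²) = 60.044 nmi.

034°, 60.0 nmi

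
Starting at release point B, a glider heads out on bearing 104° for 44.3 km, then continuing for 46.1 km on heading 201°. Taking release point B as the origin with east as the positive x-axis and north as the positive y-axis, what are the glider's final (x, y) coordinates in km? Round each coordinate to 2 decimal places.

(26.46, -53.76)

Leg 1 (104°, 44.3 km): east 44.3 sin 104° = 42.98, north 44.3 cos 104° = -10.72
Leg 2 (201°, 46.1 km): east 46.1 sin 201° = -16.52, north 46.1 cos 201° = -43.04
Summing: 26.46 km east, -53.76 km north → (26.46, -53.76).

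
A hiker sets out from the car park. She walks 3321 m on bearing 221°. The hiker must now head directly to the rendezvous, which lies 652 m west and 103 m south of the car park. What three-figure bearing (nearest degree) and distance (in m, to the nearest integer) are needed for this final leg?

Leg 1 (221°, 3321 m): east 3321 sin 221° = -2178.77, north 3321 cos 221° = -2506.39
Current position: (-2178.77, -2506.39). Target: (-652, -103). Remaining: Δeast = 1526.77, Δnorth = 2403.39.
Bearing = atan2(1526.77, 2403.39) mod 360° = 32.43°; distance = √((1526.77)² + (2403.39)²) = 2847.335 m.

032°, 2847 m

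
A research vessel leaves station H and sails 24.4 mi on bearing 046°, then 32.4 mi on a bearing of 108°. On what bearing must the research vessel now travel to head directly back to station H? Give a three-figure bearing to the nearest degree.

262°

Leg 1 (046°, 24.4 mi): east 24.4 sin 46° = 17.55, north 24.4 cos 46° = 16.95
Leg 2 (108°, 32.4 mi): east 32.4 sin 108° = 30.81, north 32.4 cos 108° = -10.01
Net displacement: 48.37 east, 6.94 north. Direction back to start is (-48.37, -6.94): bearing = atan2(-48.37, -6.94) mod 360° = 261.84° ≈ 262°.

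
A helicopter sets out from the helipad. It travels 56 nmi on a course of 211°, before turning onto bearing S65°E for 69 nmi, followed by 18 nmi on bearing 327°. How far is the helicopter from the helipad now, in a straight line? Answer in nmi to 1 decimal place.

66.5 nmi

Leg 1 (211°, 56 nmi): east 56 sin 211° = -28.84, north 56 cos 211° = -48.00
Leg 2 (S65°E, 69 nmi): east 69 sin 115° = 62.54, north 69 cos 115° = -29.16
Leg 3 (327°, 18 nmi): east 18 sin 327° = -9.80, north 18 cos 327° = 15.10
Net: 23.89 east, -62.07 north. Distance = √((23.89)² + (-62.07)²) = 66.505 nmi.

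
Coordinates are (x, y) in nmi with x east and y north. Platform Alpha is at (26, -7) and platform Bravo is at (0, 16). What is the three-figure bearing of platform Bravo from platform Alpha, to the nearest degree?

311°

Δeast = 0 − 26 = -26.00; Δnorth = 16 − -7 = 23.00.
Bearing = atan2(Δeast, Δnorth) mod 360° = 311.50° ≈ 311°.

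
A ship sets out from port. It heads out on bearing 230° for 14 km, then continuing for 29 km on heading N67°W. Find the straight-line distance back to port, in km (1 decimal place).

37.5 km

Leg 1 (230°, 14 km): east 14 sin 230° = -10.72, north 14 cos 230° = -9.00
Leg 2 (N67°W, 29 km): east 29 sin 293° = -26.69, north 29 cos 293° = 11.33
Net: -37.42 east, 2.33 north. Distance = √((-37.42)² + (2.33)²) = 37.492 km.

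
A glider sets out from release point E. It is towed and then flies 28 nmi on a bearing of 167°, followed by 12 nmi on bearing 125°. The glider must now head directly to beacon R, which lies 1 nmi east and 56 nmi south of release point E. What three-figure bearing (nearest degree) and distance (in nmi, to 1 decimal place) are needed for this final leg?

Leg 1 (167°, 28 nmi): east 28 sin 167° = 6.30, north 28 cos 167° = -27.28
Leg 2 (125°, 12 nmi): east 12 sin 125° = 9.83, north 12 cos 125° = -6.88
Current position: (16.13, -34.17). Target: (1, -56). Remaining: Δeast = -15.13, Δnorth = -21.83.
Bearing = atan2(-15.13, -21.83) mod 360° = 214.72°; distance = √((-15.13)² + (-21.83)²) = 26.564 nmi.

215°, 26.6 nmi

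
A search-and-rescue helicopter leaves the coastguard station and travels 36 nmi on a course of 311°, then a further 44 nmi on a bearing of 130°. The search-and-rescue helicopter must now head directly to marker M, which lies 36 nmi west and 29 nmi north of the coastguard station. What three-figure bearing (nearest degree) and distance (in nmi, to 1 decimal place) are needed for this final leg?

Leg 1 (311°, 36 nmi): east 36 sin 311° = -27.17, north 36 cos 311° = 23.62
Leg 2 (130°, 44 nmi): east 44 sin 130° = 33.71, north 44 cos 130° = -28.28
Current position: (6.54, -4.66). Target: (-36, 29). Remaining: Δeast = -42.54, Δnorth = 33.66.
Bearing = atan2(-42.54, 33.66) mod 360° = 308.36°; distance = √((-42.54)² + (33.66)²) = 54.246 nmi.

308°, 54.2 nmi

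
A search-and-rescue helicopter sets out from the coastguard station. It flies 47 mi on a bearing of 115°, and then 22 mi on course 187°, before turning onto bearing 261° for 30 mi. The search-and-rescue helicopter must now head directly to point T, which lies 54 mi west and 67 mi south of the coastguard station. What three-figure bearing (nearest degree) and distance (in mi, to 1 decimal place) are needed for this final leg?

Leg 1 (115°, 47 mi): east 47 sin 115° = 42.60, north 47 cos 115° = -19.86
Leg 2 (187°, 22 mi): east 22 sin 187° = -2.68, north 22 cos 187° = -21.84
Leg 3 (261°, 30 mi): east 30 sin 261° = -29.63, north 30 cos 261° = -4.69
Current position: (10.28, -46.39). Target: (-54, -67). Remaining: Δeast = -64.28, Δnorth = -20.61.
Bearing = atan2(-64.28, -20.61) mod 360° = 252.23°; distance = √((-64.28)² + (-20.61)²) = 67.507 mi.

252°, 67.5 mi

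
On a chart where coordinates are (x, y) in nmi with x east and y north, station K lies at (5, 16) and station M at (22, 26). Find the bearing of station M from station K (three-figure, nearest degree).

060°

Δeast = 22 − 5 = 17.00; Δnorth = 26 − 16 = 10.00.
Bearing = atan2(Δeast, Δnorth) mod 360° = 59.53° ≈ 060°.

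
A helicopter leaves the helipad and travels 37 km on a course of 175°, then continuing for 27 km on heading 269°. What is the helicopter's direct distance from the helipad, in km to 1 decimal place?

Leg 1 (175°, 37 km): east 37 sin 175° = 3.22, north 37 cos 175° = -36.86
Leg 2 (269°, 27 km): east 27 sin 269° = -27.00, north 27 cos 269° = -0.47
Net: -23.77 east, -37.33 north. Distance = √((-23.77)² + (-37.33)²) = 44.256 km.

44.3 km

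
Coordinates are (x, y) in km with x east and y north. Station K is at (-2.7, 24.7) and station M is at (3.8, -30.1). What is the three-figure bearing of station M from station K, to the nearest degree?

173°

Δeast = 3.8 − -2.7 = 6.50; Δnorth = -30.1 − 24.7 = -54.80.
Bearing = atan2(Δeast, Δnorth) mod 360° = 173.24° ≈ 173°.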